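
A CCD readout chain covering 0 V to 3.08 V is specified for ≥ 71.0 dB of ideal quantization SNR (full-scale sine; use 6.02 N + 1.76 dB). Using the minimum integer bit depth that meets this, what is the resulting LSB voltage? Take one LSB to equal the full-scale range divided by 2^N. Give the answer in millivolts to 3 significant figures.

Range is 3.08 V.
6.02 N + 1.76 ≥ 71.0 gives N ≥ 11.502, so the minimum integer is 12.
LSB = 3.08 V / 2^12 = 0.752 mV.

0.752 mV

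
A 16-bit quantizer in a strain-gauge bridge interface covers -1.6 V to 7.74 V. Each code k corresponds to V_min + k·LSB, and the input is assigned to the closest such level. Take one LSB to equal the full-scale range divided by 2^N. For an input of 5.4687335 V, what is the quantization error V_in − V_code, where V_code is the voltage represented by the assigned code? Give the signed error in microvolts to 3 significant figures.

The full-scale span is 7.74 − (-1.6) = 9.34 V. LSB = 9.34 V / 2^16 ≈ 142.5 µV.
(5.4687335 − (-1.6)) / LSB = 7.0687335 × 65536/9.34 = 49599.1990. Nearest integer: k = 49599.
V_code = -1.6 + (49599/65536) × 9.34 = 5.4687051392 V.
Error = V_in − V_code = 5.4687335 − (5.4687051392) = +28.4 µV.

+28.4 µV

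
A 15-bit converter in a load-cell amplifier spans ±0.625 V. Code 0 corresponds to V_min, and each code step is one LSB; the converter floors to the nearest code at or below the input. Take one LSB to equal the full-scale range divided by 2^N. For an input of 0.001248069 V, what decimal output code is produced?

Span: 0.625 V − (-0.625 V) = 1.25 V. LSB = 1.25 V / 2^15 ≈ 38.15 µV.
V_in − V_min = 0.001248069 − (-0.625) = 0.626248069 V.
Divide by LSB: 0.626248069 × 32768/1.25 = 16416.7174.
Truncating gives code 16416.

16416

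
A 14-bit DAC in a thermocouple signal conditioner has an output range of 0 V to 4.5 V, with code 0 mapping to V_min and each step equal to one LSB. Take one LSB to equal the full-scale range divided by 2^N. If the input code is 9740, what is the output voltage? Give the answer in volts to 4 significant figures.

2.675 V

V_FS = 4.5 V. LSB = 4.5 V / 2^14.
V_out = 0 + 9740 × (4.5/16384) V
      = 0 V + 2.67517 V = 2.67517 V.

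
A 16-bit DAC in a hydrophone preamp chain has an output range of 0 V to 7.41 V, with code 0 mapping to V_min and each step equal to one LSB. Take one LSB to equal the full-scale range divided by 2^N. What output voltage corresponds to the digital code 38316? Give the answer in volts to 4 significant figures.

V_FS = 7.41 V. LSB = 7.41 V / 2^16.
V_out = 0 + 38316 × (7.41/65536) V
      = 0 + 4.33230 = 4.33230 V.

4.332 V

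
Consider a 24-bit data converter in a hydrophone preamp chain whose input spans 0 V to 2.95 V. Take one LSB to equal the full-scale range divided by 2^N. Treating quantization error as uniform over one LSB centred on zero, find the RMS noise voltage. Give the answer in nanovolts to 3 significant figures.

50.8 nV

Span = 2.95 V.
LSB = 2.95 V / 2^24 = 175.83 nV.
V_rms = LSB/√12 = 175.83 nV / √12 = 50.8 nV.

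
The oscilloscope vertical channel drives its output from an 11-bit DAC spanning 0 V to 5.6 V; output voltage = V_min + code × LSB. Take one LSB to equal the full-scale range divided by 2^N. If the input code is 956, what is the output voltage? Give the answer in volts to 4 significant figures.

V_FS = 5.6 V. LSB = 5.6 V / 2^11.
Output = V_min + (956/2048) × range = 0 + 0.466797 × 5.6 V
      = 0 + 2.61406 = 2.61406 V.

2.614 V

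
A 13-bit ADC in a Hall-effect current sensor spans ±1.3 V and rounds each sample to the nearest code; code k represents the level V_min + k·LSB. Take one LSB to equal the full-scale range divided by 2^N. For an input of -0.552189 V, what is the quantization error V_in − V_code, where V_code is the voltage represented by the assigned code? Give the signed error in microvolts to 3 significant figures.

+57.1 µV

Full-scale range = 1.3 V − (-1.3 V) = 2.6 V. LSB = 2.6 V / 2^13 ≈ 317.4 µV.
(V_in − V_min)/LSB = (-0.552189 − (-1.3)) × 8192/2.6 = 2356.1799 → nearest code k = 2356.
V_code = V_min + k × range/2^13 = -1.3 + 2356 × 2.6/8192 = -0.5522460938 V.
Error = V_in − V_code = -0.552189 − (-0.5522460938) = +57.1 µV.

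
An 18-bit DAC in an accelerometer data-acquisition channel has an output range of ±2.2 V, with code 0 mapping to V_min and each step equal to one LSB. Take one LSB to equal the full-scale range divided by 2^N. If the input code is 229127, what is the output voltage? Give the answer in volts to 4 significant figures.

Range = 2.2 − (-2.2) = 4.4 V. LSB = 4.4 V / 2^18.
Output = V_min + (229127/262144) × range = -2.2 + 0.874050 × 4.4 V
      = -2.2 V + 3.84582 V = 1.64582 V.

1.646 V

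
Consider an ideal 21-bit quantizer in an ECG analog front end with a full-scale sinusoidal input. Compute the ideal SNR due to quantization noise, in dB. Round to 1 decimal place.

Ideal quantization SNR: 6.02 × 21 + 1.76 dB = 128.2 dB.

128.2 dB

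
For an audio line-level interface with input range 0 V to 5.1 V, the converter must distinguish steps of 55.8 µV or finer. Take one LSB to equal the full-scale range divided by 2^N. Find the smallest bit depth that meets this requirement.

Full-scale range = 5.1 V.
5.1 V / 55.8 µV = 91400. Since 2^16 = 65536 and 2^17 = 131072, N = 17.

17 bits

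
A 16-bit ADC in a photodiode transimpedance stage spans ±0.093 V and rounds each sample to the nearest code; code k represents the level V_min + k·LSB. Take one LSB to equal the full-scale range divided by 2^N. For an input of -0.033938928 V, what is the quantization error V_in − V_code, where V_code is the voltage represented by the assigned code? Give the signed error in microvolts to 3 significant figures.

Full-scale range = 0.093 V − (-0.093 V) = 0.186 V. LSB = 0.186 V / 2^16 ≈ 2.838 µV.
(V_in − V_min)/LSB = (-0.033938928 − (-0.093)) × 65536/0.186 = 20809.8194 → nearest code k = 20810.
Reconstructed level: -0.093 + 20810 × 0.186/65536 V = -0.033938415527 V.
e = -0.033938928 − (-0.033938415527) = −0.512 µV.

−0.512 µV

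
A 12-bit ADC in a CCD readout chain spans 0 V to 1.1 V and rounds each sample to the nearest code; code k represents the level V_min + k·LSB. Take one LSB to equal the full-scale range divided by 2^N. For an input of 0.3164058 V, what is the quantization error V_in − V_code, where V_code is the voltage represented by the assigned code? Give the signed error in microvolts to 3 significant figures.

Span = 1.1 V. LSB = 1.1 V / 2^12 ≈ 268.6 µV.
Position in LSBs: (0.3164058 − (0)) × 4096/1.1 = 1178.1801; rounding gives k = 1178.
Reconstructed level: 0 + 1178 × 1.1/4096 V = 0.3163574219 V.
e = 0.3164058 − (0.3163574219) = +48.4 µV.

+48.4 µV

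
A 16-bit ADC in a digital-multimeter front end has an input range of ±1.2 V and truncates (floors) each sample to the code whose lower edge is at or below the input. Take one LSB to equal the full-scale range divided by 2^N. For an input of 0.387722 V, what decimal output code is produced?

43355

Full-scale range = 1.2 V − (-1.2 V) = 2.4 V. LSB = 2.4 V / 2^16 ≈ 36.62 µV.
(V_in − V_min) × 2^16/range = (0.387722 − (-1.2)) × 65536/2.4 = 43355.395.
Floor → code = 43355.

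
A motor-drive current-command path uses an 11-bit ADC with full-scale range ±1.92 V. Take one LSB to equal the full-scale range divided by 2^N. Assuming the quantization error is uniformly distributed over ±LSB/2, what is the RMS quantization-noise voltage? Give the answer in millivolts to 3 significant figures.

Range = 1.92 − (-1.92) = 3.84 V.
Step size = 3.84/2048 V = 1.8750 mV.
RMS of a uniform error over width LSB is LSB/√12 = 0.541 mV.

0.541 mV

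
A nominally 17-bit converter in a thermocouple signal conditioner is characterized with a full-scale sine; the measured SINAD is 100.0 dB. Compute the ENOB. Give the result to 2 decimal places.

ENOB = (SINAD − 1.76) / 6.02 = (100.0 − 1.76) / 6.02 = 98.24 / 6.02 = 16.3189.

16.32 bits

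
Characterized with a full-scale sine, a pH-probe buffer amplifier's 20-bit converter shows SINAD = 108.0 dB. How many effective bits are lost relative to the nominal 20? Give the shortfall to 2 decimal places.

N_eff = (108.0 − 1.76)/6.02 = 17.6478 bits.
Lost resolution: 20 − 17.6478 = 2.3522 bits.

2.35 bits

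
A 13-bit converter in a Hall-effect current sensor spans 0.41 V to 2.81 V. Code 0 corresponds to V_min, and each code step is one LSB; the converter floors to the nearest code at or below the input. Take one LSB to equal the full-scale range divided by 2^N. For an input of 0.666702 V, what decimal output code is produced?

876

Span: 2.81 V − (0.41 V) = 2.4 V. LSB = 2.4 V / 2^13 ≈ 293.0 µV.
code = ⌊(V_in − V_min)/LSB⌋ = ⌊(V_in − V_min) × 2^13 / range⌋
     = ⌊(0.666702 − (0.41)) × 8192 / 2.4⌋ = ⌊0.256702 × 8192/2.4⌋
     = ⌊876.209⌋ = 876.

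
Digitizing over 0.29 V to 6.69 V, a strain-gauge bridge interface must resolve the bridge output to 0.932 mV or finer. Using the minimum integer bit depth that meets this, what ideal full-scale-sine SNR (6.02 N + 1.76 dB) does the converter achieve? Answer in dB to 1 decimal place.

80.0 dB

Range = 6.69 − (0.29) = 6.4 V.
Need 2^N ≥ 6.4 V / 0.932 mV = 6867 → N_min = 13.
Ideal SNR at N = 13: 6.02·13 + 1.76 = 80.0 dB.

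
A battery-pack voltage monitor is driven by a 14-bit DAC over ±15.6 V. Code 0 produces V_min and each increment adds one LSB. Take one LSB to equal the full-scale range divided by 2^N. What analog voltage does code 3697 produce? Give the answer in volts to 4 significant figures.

-8.560 V

Range = 15.6 − (-15.6) = 31.2 V. LSB = 31.2 V / 2^14.
V_out = -15.6 + 3697 × (31.2/16384) V
      = -15.6 + 7.04019 = -8.55981 V.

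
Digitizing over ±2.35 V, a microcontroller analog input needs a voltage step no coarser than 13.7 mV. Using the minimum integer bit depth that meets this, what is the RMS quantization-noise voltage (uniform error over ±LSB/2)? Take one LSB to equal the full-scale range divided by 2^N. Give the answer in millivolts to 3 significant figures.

2.65 mV

Span: 2.35 V − (-2.35 V) = 4.7 V.
Need 2^N ≥ 4.7 V / 13.7 mV = 343.1 → N_min = 9.
One LSB is 4.7 V / 512 = 9.1797 mV.
V_rms = LSB/√12 = 2.65 mV.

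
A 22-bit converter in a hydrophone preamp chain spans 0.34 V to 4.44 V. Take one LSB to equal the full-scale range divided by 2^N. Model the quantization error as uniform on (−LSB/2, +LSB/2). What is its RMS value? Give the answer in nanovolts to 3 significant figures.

282 nV

The full-scale span is 4.44 − (0.34) = 4.1 V.
LSB = 4.1 V ÷ 2^22 = 4.1/4194304 V = 0.97752 µV.
RMS of a uniform error over width LSB is LSB/√12 = 282 nV.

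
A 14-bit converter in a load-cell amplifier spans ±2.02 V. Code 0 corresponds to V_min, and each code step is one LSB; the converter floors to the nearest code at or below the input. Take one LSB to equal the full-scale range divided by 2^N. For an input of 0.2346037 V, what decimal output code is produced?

Span: 2.02 V − (-2.02 V) = 4.04 V. LSB = 4.04 V / 2^14 ≈ 246.6 µV.
(V_in − V_min) × 2^14/range = (0.2346037 − (-2.02)) × 16384/4.04 = 9143.423.
Floor → code = 9143.

9143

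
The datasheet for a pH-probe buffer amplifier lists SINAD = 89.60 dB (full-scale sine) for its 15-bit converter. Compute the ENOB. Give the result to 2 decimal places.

ENOB = (89.60 − 1.76)/6.02 = 14.5914 bits.

14.59 bits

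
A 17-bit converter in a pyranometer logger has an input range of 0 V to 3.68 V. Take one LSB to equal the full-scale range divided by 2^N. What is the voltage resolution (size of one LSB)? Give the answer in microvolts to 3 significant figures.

V_FS = 3.68 V.
There are 2^17 = 131072 steps.
One LSB is 3.68 V / 131072 = 28.1 µV.

28.1 µV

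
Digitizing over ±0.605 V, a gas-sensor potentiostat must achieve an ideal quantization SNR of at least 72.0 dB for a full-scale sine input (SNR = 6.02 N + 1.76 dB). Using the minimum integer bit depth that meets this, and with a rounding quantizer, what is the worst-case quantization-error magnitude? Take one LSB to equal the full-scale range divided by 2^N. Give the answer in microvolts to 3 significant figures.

Full-scale range = 0.605 V − (-0.605 V) = 1.21 V.
N ≥ (72.0 − 1.76)/6.02 = 11.668 → N_min = 12.
LSB = 1.21 V ÷ 2^12 = 1.21/4096 V = 295.41 µV.
Max error for round-to-nearest is LSB/2 = 148 µV.

148 µV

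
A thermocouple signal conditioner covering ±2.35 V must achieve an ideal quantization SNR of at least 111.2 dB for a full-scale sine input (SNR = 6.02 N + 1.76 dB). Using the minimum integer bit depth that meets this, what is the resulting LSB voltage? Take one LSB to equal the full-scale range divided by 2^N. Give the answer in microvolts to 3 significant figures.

8.96 µV

Span: 2.35 V − (-2.35 V) = 4.7 V.
Solving 6.02 N ≥ 111.2 − 1.76: N ≥ 18.179. Round up → N = 19.
LSB = 4.7 V / 2^19 = 8.96 µV.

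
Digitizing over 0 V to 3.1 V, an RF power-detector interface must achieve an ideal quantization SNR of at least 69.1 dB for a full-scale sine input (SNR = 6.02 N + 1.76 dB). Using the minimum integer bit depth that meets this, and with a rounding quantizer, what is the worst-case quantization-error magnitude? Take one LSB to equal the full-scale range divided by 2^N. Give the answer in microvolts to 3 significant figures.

378 µV

V_FS = 3.1 V.
6.02 N + 1.76 ≥ 69.1 gives N ≥ 11.186, so the minimum integer is 12.
One LSB is 3.1 V / 4096 = 0.75684 mV.
|e|_max = LSB/2 = 378 µV.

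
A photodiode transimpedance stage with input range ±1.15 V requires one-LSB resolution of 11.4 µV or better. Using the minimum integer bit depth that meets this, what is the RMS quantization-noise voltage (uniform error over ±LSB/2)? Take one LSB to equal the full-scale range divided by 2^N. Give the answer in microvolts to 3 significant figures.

Range = 1.15 − (-1.15) = 2.3 V.
2.3 V / 11.4 µV = 201800. Since 2^17 = 131072 and 2^18 = 262144, N = 18.
LSB = 2.3 V ÷ 2^18 = 2.3/262144 V = 8.7738 µV.
σ_q = LSB/√12 = 8.7738 µV/3.4641 = 2.53 µV.

2.53 µV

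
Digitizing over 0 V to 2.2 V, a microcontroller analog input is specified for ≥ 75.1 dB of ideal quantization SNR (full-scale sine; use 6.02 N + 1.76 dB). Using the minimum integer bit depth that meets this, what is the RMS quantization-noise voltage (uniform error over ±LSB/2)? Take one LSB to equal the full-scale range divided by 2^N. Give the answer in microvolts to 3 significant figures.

Span = 2.2 V.
6.02 N + 1.76 ≥ 75.1 gives N ≥ 12.183, so the minimum integer is 13.
One LSB is 2.2 V / 8192 = 268.55 µV.
V_rms = LSB/√12 = 77.5 µV.

77.5 µV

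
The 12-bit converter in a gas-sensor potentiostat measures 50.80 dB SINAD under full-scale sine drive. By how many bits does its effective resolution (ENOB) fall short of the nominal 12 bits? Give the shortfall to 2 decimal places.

3.85 bits

N_eff = (50.80 − 1.76)/6.02 = 8.1462 bits.
12 − 8.1462 = 3.85 bits below nominal.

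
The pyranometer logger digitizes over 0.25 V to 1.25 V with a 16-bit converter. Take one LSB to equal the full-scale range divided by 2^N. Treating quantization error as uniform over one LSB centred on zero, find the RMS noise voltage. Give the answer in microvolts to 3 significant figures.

4.40 µV

The full-scale span is 1.25 − (0.25) = 1 V.
LSB = 1 V / 2^16 = 15.259 µV.
For a uniform distribution on [−LSB/2, +LSB/2], V_rms = LSB/√12 = 15.259 µV/3.4641 = 4.40 µV.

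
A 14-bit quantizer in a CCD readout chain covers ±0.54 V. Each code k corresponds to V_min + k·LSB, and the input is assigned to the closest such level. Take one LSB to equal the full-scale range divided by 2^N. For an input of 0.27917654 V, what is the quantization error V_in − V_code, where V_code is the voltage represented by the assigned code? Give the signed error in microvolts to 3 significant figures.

+13.9 µV

The full-scale span is 0.54 − (-0.54) = 1.08 V. LSB = 1.08 V / 2^14 ≈ 65.92 µV.
(V_in − V_min)/LSB = (0.27917654 − (-0.54)) × 16384/1.08 = 12427.2115 → nearest code k = 12427.
V_code = V_min + k × range/2^14 = -0.54 + 12427 × 1.08/16384 = 0.27916259766 V.
V_in − V_code = 0.27917654 − (0.27916259766) = +13.9 µV.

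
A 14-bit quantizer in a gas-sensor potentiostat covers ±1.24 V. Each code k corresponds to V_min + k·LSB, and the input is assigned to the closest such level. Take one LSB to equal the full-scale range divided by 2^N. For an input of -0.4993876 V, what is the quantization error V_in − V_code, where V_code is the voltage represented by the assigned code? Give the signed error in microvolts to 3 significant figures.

Full-scale range = 1.24 V − (-1.24 V) = 2.48 V. LSB = 2.48 V / 2^14 ≈ 151.4 µV.
Position in LSBs: (-0.4993876 − (-1.24)) × 16384/2.48 = 4892.8200; rounding gives k = 4893.
V_code = -1.24 + (4893/16384) × 2.48 = -0.49936035156 V.
V_in − V_code = -0.4993876 − (-0.49936035156) = −27.2 µV.

−27.2 µV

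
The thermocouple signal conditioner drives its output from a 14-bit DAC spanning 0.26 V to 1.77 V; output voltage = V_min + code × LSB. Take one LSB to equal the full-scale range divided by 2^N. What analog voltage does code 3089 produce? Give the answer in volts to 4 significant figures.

Span: 1.77 V − (0.26 V) = 1.51 V. LSB = 1.51 V / 2^14.
V_out = 0.26 + 3089 × (1.51/16384) V
      = 0.26 V + 0.284692 V = 0.544692 V.

0.5447 V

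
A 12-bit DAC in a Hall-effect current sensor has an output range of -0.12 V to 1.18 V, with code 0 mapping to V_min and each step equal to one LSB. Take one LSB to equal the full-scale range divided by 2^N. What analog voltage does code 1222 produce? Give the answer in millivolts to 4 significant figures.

267.8 mV

Full-scale range = 1.18 V − (-0.12 V) = 1.3 V. LSB = 1.3 V / 2^12.
Output = V_min + (1222/4096) × range = -0.12 + 0.298340 × 1.3 V
      = -0.12 + 0.387842 = 0.267842 V.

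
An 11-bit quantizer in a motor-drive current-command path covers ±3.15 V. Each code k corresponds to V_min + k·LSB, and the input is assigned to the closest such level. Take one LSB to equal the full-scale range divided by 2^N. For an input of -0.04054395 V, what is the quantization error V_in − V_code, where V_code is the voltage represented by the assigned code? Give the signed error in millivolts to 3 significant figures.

−0.554 mV

The full-scale span is 3.15 − (-3.15) = 6.3 V. LSB = 6.3 V / 2^11 ≈ 3.076 mV.
Position in LSBs: (-0.04054395 − (-3.15)) × 2048/6.3 = 1010.8200; rounding gives k = 1011.
V_code = -3.15 + (1011/2048) × 6.3 = -0.03999023438 V.
Error = V_in − V_code = -0.04054395 − (-0.03999023438) = −0.554 mV.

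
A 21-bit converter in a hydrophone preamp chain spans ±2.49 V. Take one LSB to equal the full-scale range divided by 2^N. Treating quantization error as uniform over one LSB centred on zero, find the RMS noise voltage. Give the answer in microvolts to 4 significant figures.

Full-scale range = 2.49 V − (-2.49 V) = 4.98 V.
One LSB is 4.98 V / 2097152 = 2.37465 µV.
σ_q = LSB/√12 = 2.37465 µV/3.4641 = 0.6855 µV.

0.6855 µV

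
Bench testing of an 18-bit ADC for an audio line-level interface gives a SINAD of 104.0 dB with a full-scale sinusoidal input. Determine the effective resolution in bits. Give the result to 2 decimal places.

ENOB = (SINAD − 1.76) / 6.02 = (104.0 − 1.76) / 6.02 = 102.24 / 6.02 = 16.9834.

16.98 bits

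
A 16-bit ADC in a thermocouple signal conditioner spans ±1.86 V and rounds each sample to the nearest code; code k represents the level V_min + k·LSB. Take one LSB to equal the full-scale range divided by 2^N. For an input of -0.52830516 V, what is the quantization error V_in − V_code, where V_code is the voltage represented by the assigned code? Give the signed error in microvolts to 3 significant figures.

Full-scale range = 1.86 V − (-1.86 V) = 3.72 V. LSB = 3.72 V / 2^16 ≈ 56.76 µV.
Position in LSBs: (-0.52830516 − (-1.86)) × 65536/3.72 = 23460.7401; rounding gives k = 23461.
V_code = -1.86 + (23461/65536) × 3.72 = -0.52829040527 V.
e = -0.52830516 − (-0.52829040527) = −14.8 µV.

−14.8 µV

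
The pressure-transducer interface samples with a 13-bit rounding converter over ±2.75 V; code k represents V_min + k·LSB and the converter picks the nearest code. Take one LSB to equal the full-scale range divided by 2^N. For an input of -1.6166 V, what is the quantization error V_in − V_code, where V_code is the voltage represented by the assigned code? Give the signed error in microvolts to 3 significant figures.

The full-scale span is 2.75 − (-2.75) = 5.5 V. LSB = 5.5 V / 2^13 ≈ 0.6714 mV.
(V_in − V_min)/LSB = (-1.6166 − (-2.75)) × 8192/5.5 = 1688.1478 → nearest code k = 1688.
V_code = -2.75 + (1688/8192) × 5.5 = -1.616699219 V.
Error = V_in − V_code = -1.6166 − (-1.616699219) = +99.2 µV.

+99.2 µV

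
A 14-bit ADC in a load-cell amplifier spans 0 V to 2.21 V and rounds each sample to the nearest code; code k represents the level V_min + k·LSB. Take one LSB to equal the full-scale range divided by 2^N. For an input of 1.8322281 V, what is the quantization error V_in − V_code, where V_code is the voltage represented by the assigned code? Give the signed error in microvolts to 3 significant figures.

+48.5 µV

Span = 2.21 V. LSB = 2.21 V / 2^14 ≈ 134.9 µV.
(V_in − V_min)/LSB = (1.8322281 − (0)) × 16384/2.21 = 13583.3598 → nearest code k = 13583.
V_code = 0 + (13583/16384) × 2.21 = 1.8321795654 V.
e = 1.8322281 − (1.8321795654) = +48.5 µV.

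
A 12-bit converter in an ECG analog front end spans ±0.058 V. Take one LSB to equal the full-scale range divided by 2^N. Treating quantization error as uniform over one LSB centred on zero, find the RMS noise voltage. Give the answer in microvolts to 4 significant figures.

Range = 0.058 − (-0.058) = 0.116 V.
Step size = 0.116/4096 V = 28.3203 µV.
For a uniform distribution on [−LSB/2, +LSB/2], V_rms = LSB/√12 = 28.3203 µV/3.4641 = 8.175 µV.

8.175 µV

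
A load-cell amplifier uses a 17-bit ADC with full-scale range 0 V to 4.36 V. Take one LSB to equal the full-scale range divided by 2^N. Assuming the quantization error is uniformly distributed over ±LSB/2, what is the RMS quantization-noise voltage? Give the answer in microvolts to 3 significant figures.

9.60 µV

Full-scale range = 4.36 V.
Step size = 4.36/131072 V = 33.264 µV.
V_rms = LSB/√12 = 33.264 µV / √12 = 9.60 µV.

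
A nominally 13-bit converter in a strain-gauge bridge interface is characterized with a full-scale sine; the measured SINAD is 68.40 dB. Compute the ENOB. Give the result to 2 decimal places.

11.07 bits

(68.40 − 1.76) / 6.02 = 66.64/6.02 = 11.0698 effective bits.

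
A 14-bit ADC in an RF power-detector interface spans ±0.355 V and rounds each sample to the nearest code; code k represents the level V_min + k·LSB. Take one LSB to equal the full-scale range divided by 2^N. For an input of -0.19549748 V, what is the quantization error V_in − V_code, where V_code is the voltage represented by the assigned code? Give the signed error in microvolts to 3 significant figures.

Span: 0.355 V − (-0.355 V) = 0.71 V. LSB = 0.71 V / 2^14 ≈ 43.33 µV.
Position in LSBs: (-0.19549748 − (-0.355)) × 16384/0.71 = 3680.6891; rounding gives k = 3681.
Reconstructed level: -0.355 + 3681 × 0.71/16384 V = -0.19548400879 V.
e = -0.19549748 − (-0.19548400879) = −13.5 µV.

−13.5 µV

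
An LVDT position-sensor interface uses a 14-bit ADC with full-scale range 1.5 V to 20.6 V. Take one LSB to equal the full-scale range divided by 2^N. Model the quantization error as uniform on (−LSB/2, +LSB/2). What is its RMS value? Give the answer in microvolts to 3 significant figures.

Full-scale range = 20.6 V − (1.5 V) = 19.1 V.
Step size = 19.1/16384 V = 1.1658 mV.
σ_q = LSB/√12 = 1.1658 mV/3.4641 = 337 µV.

337 µV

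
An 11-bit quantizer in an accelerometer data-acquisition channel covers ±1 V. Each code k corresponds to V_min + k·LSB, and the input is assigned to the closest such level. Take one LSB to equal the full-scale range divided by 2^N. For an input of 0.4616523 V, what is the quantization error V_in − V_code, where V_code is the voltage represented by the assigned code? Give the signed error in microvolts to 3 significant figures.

Range = 1 − (-1) = 2 V. LSB = 2 V / 2^11 ≈ 0.9766 mV.
(V_in − V_min)/LSB = (0.4616523 − (-1)) × 2048/2 = 1496.7320 → nearest code k = 1497.
V_code = V_min + k × range/2^11 = -1 + 1497 × 2/2048 = 0.4619140625 V.
Error = V_in − V_code = 0.4616523 − (0.4619140625) = −262 µV.

−262 µV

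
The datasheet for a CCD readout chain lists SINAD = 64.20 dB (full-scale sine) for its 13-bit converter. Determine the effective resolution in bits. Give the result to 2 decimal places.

10.37 bits

(64.20 − 1.76) / 6.02 = 62.44/6.02 = 10.3721 effective bits.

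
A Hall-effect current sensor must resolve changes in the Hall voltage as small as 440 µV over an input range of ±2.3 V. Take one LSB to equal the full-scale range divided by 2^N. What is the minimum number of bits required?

14 bits

Range = 2.3 − (-2.3) = 4.6 V.
Required number of levels: 4.6/440 µV = 10455; smallest N with 2^N ≥ that is 14.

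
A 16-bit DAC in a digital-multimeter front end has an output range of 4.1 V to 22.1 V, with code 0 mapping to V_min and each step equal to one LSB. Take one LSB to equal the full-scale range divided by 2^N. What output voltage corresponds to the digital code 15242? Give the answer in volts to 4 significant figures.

Range = 22.1 − (4.1) = 18 V. LSB = 18 V / 2^16.
Output = V_min + (15242/65536) × range = 4.1 + 0.232574 × 18 V
      = 4.1 + 4.18634 = 8.28634 V.

8.286 V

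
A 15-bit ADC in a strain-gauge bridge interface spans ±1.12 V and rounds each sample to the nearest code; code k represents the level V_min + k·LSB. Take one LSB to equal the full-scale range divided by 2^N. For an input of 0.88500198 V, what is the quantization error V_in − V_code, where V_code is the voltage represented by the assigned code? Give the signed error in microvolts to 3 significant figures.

The full-scale span is 1.12 − (-1.12) = 2.24 V. LSB = 2.24 V / 2^15 ≈ 68.36 µV.
Position in LSBs: (0.88500198 − (-1.12)) × 32768/2.24 = 29330.3147; rounding gives k = 29330.
V_code = -1.12 + (29330/32768) × 2.24 = 0.88498046875 V.
e = 0.88500198 − (0.88498046875) = +21.5 µV.

+21.5 µV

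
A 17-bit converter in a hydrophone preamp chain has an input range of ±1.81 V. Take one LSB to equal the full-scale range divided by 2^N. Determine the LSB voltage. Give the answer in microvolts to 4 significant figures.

Range = 1.81 − (-1.81) = 3.62 V.
Number of codes = 2^17 = 131072.
LSB = 3.62 V / 2^17 = 27.62 µV.

27.62 µV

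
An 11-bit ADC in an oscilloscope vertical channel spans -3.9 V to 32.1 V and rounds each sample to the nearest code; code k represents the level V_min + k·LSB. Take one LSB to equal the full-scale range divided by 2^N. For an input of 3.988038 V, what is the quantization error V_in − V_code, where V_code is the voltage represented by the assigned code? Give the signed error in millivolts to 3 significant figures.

Full-scale range = 32.1 V − (-3.9 V) = 36 V. LSB = 36 V / 2^11 ≈ 17.58 mV.
Position in LSBs: (3.988038 − (-3.9)) × 2048/36 = 448.7417; rounding gives k = 449.
Reconstructed level: -3.9 + 449 × 36/2048 V = 3.992578125 V.
e = 3.988038 − (3.992578125) = −4.54 mV.

−4.54 mV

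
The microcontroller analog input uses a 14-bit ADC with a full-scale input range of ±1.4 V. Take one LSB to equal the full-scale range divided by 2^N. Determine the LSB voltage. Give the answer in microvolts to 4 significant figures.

The full-scale span is 1.4 − (-1.4) = 2.8 V.
There are 2^14 = 16384 steps.
One LSB is 2.8 V / 16384 = 170.9 µV.

170.9 µV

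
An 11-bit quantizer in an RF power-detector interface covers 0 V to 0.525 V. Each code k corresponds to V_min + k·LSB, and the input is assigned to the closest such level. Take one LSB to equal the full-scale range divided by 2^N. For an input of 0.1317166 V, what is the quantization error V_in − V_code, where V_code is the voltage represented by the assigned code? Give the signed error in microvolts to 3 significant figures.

−46.1 µV

Range is 0.525 V. LSB = 0.525 V / 2^11 ≈ 256.3 µV.
(0.1317166 − (0)) / LSB = 0.1317166 × 2048/0.525 = 513.8202. Nearest integer: k = 514.
Reconstructed level: 0 + 514 × 0.525/2048 V = 0.1317626953 V.
e = 0.1317166 − (0.1317626953) = −46.1 µV.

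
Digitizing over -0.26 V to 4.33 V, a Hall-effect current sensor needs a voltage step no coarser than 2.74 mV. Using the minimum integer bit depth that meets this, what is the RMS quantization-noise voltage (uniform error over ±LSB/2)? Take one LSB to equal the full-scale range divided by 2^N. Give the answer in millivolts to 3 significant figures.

0.647 mV

The full-scale span is 4.33 − (-0.26) = 4.59 V.
Required number of levels: 4.59/2.74 mV = 1675.2; smallest N with 2^N ≥ that is 11.
LSB = 4.59 V / 2^11 = 2.2412 mV.
RMS noise = LSB/√12 = 0.647 mV.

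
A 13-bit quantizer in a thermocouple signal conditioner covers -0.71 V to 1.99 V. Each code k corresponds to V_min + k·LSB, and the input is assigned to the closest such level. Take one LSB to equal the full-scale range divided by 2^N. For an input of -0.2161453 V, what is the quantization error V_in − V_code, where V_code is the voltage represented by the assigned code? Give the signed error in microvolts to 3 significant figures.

+129 µV

The full-scale span is 1.99 − (-0.71) = 2.7 V. LSB = 2.7 V / 2^13 ≈ 329.6 µV.
(V_in − V_min)/LSB = (-0.2161453 − (-0.71)) × 8192/2.7 = 1498.3917 → nearest code k = 1498.
V_code = -0.71 + (1498/8192) × 2.7 = -0.2162744141 V.
e = -0.2161453 − (-0.2162744141) = +129 µV.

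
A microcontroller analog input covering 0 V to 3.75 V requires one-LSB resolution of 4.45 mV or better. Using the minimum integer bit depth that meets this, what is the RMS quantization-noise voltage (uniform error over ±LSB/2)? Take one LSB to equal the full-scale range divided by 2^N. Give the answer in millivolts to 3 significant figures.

1.06 mV

Full-scale range = 3.75 V.
Required number of levels: 3.75/4.45 mV = 842.70; smallest N with 2^N ≥ that is 10.
One LSB is 3.75 V / 1024 = 3.6621 mV.
V_rms = LSB/√12 = 1.06 mV.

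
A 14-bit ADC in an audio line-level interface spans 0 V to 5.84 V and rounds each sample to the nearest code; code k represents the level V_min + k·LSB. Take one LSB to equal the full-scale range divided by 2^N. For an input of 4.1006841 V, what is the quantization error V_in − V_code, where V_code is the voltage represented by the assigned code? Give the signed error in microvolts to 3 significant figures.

+137 µV

Range is 5.84 V. LSB = 5.84 V / 2^14 ≈ 356.4 µV.
(4.1006841 − (0)) / LSB = 4.1006841 × 16384/5.84 = 11504.3850. Nearest integer: k = 11504.
V_code = 0 + (11504/16384) × 5.84 = 4.1005468750 V.
e = 4.1006841 − (4.1005468750) = +137 µV.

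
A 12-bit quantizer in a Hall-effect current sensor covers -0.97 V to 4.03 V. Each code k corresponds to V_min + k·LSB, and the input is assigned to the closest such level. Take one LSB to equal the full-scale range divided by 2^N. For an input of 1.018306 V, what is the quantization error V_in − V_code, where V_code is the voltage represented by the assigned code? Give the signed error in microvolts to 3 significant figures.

−219 µV

Range = 4.03 − (-0.97) = 5 V. LSB = 5 V / 2^12 ≈ 1.221 mV.
Position in LSBs: (1.018306 − (-0.97)) × 4096/5 = 1628.8203; rounding gives k = 1629.
V_code = -0.97 + (1629/4096) × 5 = 1.018525391 V.
e = 1.018306 − (1.018525391) = −219 µV.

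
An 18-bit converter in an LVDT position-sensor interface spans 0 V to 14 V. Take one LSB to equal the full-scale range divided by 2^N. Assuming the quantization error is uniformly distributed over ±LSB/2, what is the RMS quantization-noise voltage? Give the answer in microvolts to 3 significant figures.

Range is 14 V.
Step size = 14/262144 V = 53.406 µV.
For a uniform distribution on [−LSB/2, +LSB/2], V_rms = LSB/√12 = 53.406 µV/3.4641 = 15.4 µV.

15.4 µV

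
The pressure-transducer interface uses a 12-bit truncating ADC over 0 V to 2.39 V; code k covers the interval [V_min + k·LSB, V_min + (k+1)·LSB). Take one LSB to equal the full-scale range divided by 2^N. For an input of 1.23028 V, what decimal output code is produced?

2108

V_FS = 2.39 V. LSB = 2.39 V / 2^12 ≈ 0.5835 mV.
V_in − V_min = 1.23028 − (0) = 1.23028 V.
Divide by LSB: 1.23028 × 4096/2.39 = 2108.4631.
Truncating gives code 2108.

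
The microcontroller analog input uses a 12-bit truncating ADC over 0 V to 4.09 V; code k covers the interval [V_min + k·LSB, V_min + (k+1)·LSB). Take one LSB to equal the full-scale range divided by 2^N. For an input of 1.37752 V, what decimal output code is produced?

Range is 4.09 V. LSB = 4.09 V / 2^12 ≈ 0.9985 mV.
code = ⌊(V_in − V_min)/LSB⌋ = ⌊(V_in − V_min) × 2^12 / range⌋
     = ⌊(1.37752 − (0)) × 4096 / 4.09⌋ = ⌊1.37752 × 4096/4.09⌋
     = ⌊1379.541⌋ = 1379.

1379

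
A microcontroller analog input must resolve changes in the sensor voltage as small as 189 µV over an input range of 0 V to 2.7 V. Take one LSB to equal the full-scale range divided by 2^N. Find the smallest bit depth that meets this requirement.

14 bits

Range is 2.7 V.
2.7 V / 189 µV = 14290. Since 2^13 = 8192 and 2^14 = 16384, N = 14.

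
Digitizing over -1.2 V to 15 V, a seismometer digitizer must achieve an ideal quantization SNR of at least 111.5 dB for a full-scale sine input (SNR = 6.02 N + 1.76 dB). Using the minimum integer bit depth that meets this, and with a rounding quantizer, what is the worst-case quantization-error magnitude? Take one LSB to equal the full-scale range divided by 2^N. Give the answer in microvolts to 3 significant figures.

Range = 15 − (-1.2) = 16.2 V.
N ≥ (111.5 − 1.76)/6.02 = 18.229 → N_min = 19.
LSB = 16.2 V / 2^19 = 30.899 µV.
|e|_max = LSB/2 = 15.4 µV.

15.4 µV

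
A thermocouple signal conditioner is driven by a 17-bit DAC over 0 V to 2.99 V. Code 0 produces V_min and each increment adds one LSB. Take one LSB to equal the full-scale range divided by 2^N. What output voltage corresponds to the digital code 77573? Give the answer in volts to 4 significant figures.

1.770 V

Full-scale range = 2.99 V. LSB = 2.99 V / 2^17.
Output = V_min + (77573/131072) × range = 0 + 0.591835 × 2.99 V
      = 0 V + 1.76959 V = 1.76959 V.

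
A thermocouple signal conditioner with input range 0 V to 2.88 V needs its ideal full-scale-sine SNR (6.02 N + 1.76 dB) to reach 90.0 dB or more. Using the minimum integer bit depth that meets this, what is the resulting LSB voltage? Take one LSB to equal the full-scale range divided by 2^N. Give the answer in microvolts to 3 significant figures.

87.9 µV

Span = 2.88 V.
6.02 N + 1.76 ≥ 90.0 gives N ≥ 14.658, so the minimum integer is 15.
LSB = 2.88 V / 2^15 = 87.9 µV.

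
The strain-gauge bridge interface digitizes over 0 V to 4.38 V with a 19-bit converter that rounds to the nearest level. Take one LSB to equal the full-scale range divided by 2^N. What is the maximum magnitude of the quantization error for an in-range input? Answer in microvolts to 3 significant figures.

4.18 µV

Full-scale range = 4.38 V.
One LSB is 4.38 V / 524288 = 8.3542 µV.
A rounding quantizer has |error| ≤ LSB/2 = 4.18 µV.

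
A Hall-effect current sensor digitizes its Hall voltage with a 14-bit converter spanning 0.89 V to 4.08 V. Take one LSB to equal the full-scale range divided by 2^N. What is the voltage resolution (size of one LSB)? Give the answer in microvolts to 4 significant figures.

Range = 4.08 − (0.89) = 3.19 V.
2^14 = 16384 levels.
One LSB is 3.19 V / 16384 = 194.7 µV.

194.7 µV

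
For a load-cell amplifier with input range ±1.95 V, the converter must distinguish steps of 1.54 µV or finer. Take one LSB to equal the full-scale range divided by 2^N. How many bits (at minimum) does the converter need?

22 bits

Range = 1.95 − (-1.95) = 3.9 V.
Need 2^N ≥ 3.9 V / 1.54 µV = 2.532e6 → N_min = 22.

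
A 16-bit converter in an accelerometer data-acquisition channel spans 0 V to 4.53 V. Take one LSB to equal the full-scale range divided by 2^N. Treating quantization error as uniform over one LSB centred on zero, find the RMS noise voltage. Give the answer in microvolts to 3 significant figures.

20.0 µV

Range is 4.53 V.
LSB = 4.53 V / 2^16 = 69.122 µV.
For a uniform distribution on [−LSB/2, +LSB/2], V_rms = LSB/√12 = 69.122 µV/3.4641 = 20.0 µV.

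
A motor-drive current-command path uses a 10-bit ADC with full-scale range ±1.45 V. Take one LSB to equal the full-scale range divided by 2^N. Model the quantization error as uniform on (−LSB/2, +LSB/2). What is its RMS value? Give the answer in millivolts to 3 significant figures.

The full-scale span is 1.45 − (-1.45) = 2.9 V.
Step size = 2.9/1024 V = 2.8320 mV.
V_rms = LSB/√12 = 2.8320 mV / √12 = 0.818 mV.

0.818 mV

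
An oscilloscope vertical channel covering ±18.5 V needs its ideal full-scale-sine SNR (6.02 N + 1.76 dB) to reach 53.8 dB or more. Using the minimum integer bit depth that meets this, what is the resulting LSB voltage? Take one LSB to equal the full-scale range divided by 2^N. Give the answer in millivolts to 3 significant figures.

72.3 mV

Span: 18.5 V − (-18.5 V) = 37 V.
6.02 N + 1.76 ≥ 53.8 gives N ≥ 8.645, so the minimum integer is 9.
One LSB is 37 V / 512 = 72.3 mV.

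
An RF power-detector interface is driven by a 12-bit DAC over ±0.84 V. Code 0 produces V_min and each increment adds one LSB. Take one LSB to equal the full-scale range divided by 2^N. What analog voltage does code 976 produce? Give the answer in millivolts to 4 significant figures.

Span: 0.84 V − (-0.84 V) = 1.68 V. LSB = 1.68 V / 2^12.
V_out = V_min + code × LSB = -0.84 V + 976 × 1.68 V / 4096
      = -0.84 + 0.400313 = -0.439688 V.

-439.7 mV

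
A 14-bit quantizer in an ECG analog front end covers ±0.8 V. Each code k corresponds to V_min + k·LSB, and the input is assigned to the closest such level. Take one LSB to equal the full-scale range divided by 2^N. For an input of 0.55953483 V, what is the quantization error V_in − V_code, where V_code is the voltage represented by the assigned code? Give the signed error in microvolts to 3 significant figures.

Full-scale range = 0.8 V − (-0.8 V) = 1.6 V. LSB = 1.6 V / 2^14 ≈ 97.66 µV.
Position in LSBs: (0.55953483 − (-0.8)) × 16384/1.6 = 13921.6367; rounding gives k = 13922.
V_code = -0.8 + (13922/16384) × 1.6 = 0.55957031250 V.
V_in − V_code = 0.55953483 − (0.55957031250) = −35.5 µV.

−35.5 µV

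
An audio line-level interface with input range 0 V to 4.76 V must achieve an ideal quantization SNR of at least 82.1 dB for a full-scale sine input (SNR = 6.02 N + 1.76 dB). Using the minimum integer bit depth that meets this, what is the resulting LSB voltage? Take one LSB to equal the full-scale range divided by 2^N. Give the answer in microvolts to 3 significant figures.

291 µV

Range is 4.76 V.
Required N = ⌈(82.1 − 1.76)/6.02⌉ = ⌈13.346⌉ = 14.
LSB = 4.76 V ÷ 2^14 = 4.76/16384 V = 291 µV.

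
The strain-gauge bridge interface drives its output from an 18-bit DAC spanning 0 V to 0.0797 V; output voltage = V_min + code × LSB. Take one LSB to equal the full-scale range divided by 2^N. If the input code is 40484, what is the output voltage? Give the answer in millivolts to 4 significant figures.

Range is 0.0797 V. LSB = 0.0797 V / 2^18.
V_out = 0 + 40484 × (0.0797/262144) V
      = 0 V + 0.0123084 V = 0.0123084 V.

12.31 mV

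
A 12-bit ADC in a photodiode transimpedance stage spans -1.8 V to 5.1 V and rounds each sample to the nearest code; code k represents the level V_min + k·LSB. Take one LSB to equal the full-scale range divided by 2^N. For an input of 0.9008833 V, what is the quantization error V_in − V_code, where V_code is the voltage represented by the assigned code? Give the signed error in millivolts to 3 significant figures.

Range = 5.1 − (-1.8) = 6.9 V. LSB = 6.9 V / 2^12 ≈ 1.685 mV.
(V_in − V_min)/LSB = (0.9008833 − (-1.8)) × 4096/6.9 = 1603.3070 → nearest code k = 1603.
Reconstructed level: -1.8 + 1603 × 6.9/4096 V = 0.9003662109 V.
e = 0.9008833 − (0.9003662109) = +0.517 mV.

+0.517 mV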